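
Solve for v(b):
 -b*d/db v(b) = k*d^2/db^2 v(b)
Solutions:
 v(b) = C1 + C2*sqrt(k)*erf(sqrt(2)*b*sqrt(1/k)/2)


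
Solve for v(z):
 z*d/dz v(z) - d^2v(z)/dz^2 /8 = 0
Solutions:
 v(z) = C1 + C2*erfi(2*z)


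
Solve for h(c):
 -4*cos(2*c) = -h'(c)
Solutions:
 h(c) = C1 + 2*sin(2*c)


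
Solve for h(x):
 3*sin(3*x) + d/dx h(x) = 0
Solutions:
 h(x) = C1 + cos(3*x)


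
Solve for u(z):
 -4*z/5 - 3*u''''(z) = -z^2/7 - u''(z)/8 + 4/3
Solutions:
 u(z) = C1 + C2*z + C3*exp(-sqrt(6)*z/12) + C4*exp(sqrt(6)*z/12) - 2*z^4/21 + 16*z^3/15 - 464*z^2/21


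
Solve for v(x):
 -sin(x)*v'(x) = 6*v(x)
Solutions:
 v(x) = C1*(cos(x)^3 + 3*cos(x)^2 + 3*cos(x) + 1)/(cos(x)^3 - 3*cos(x)^2 + 3*cos(x) - 1)


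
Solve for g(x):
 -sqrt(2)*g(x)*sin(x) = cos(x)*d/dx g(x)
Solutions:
 g(x) = C1*cos(x)^(sqrt(2))


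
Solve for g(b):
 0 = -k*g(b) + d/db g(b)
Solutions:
 g(b) = C1*exp(b*k)


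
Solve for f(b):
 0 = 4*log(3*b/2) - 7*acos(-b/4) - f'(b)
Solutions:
 f(b) = C1 + 4*b*log(b) - 7*b*acos(-b/4) - 4*b - 4*b*log(2) + 4*b*log(3) - 7*sqrt(16 - b^2)


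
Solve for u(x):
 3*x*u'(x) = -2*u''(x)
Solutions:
 u(x) = C1 + C2*erf(sqrt(3)*x/2)


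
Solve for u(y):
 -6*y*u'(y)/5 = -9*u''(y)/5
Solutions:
 u(y) = C1 + C2*erfi(sqrt(3)*y/3)


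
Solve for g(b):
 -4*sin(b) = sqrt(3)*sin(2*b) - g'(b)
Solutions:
 g(b) = C1 + sqrt(3)*sin(b)^2 - 4*cos(b)


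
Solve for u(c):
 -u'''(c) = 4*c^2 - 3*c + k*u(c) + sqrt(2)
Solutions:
 u(c) = C1*exp(c*(-k)^(1/3)) + C2*exp(c*(-k)^(1/3)*(-1 + sqrt(3)*I)/2) + C3*exp(-c*(-k)^(1/3)*(1 + sqrt(3)*I)/2) - 4*c^2/k + 3*c/k - sqrt(2)/k


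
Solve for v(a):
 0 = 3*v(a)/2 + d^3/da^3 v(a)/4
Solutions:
 v(a) = C3*exp(-6^(1/3)*a) + (C1*sin(2^(1/3)*3^(5/6)*a/2) + C2*cos(2^(1/3)*3^(5/6)*a/2))*exp(6^(1/3)*a/2)


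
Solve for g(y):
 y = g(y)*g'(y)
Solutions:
 g(y) = -sqrt(C1 + y^2)
 g(y) = sqrt(C1 + y^2)


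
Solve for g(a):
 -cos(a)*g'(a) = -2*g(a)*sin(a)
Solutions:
 g(a) = C1/cos(a)^2


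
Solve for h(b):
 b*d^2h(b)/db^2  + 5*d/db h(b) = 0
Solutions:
 h(b) = C1 + C2/b^4


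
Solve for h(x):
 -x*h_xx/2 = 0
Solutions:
 h(x) = C1 + C2*x


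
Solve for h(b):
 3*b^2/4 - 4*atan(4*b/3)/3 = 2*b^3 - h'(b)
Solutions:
 h(b) = C1 + b^4/2 - b^3/4 + 4*b*atan(4*b/3)/3 - log(16*b^2 + 9)/2


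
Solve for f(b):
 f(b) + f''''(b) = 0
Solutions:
 f(b) = (C1*sin(sqrt(2)*b/2) + C2*cos(sqrt(2)*b/2))*exp(-sqrt(2)*b/2) + (C3*sin(sqrt(2)*b/2) + C4*cos(sqrt(2)*b/2))*exp(sqrt(2)*b/2)


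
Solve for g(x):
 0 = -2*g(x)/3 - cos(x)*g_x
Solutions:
 g(x) = C1*(sin(x) - 1)^(1/3)/(sin(x) + 1)^(1/3)


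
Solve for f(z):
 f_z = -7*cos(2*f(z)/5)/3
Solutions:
 7*z/3 - 5*log(sin(2*f(z)/5) - 1)/4 + 5*log(sin(2*f(z)/5) + 1)/4 = C1


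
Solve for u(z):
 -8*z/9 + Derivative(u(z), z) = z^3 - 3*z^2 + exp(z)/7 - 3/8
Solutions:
 u(z) = C1 + z^4/4 - z^3 + 4*z^2/9 - 3*z/8 + exp(z)/7


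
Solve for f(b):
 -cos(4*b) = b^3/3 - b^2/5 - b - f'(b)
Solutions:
 f(b) = C1 + b^4/12 - b^3/15 - b^2/2 + sin(4*b)/4


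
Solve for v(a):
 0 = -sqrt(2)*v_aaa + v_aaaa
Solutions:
 v(a) = C1 + C2*a + C3*a^2 + C4*exp(sqrt(2)*a)


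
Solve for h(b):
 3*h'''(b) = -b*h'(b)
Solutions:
 h(b) = C1 + Integral(C2*airyai(-3^(2/3)*b/3) + C3*airybi(-3^(2/3)*b/3), b)


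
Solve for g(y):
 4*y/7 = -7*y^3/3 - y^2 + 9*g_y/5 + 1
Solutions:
 g(y) = C1 + 35*y^4/108 + 5*y^3/27 + 10*y^2/63 - 5*y/9


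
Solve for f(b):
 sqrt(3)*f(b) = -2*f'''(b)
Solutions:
 f(b) = C3*exp(-2^(2/3)*3^(1/6)*b/2) + (C1*sin(6^(2/3)*b/4) + C2*cos(6^(2/3)*b/4))*exp(2^(2/3)*3^(1/6)*b/4)


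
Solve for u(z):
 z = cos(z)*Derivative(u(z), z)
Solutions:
 u(z) = C1 + Integral(z/cos(z), z)


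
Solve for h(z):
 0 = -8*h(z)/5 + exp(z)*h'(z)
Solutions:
 h(z) = C1*exp(-8*exp(-z)/5)


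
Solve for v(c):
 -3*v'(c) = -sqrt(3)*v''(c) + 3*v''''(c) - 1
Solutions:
 v(c) = C1 + C2*exp(2^(1/3)*c*(2*sqrt(3)/(sqrt(3)*sqrt(243 - 4*sqrt(3)) + 27)^(1/3) + 2^(1/3)*(sqrt(3)*sqrt(243 - 4*sqrt(3)) + 27)^(1/3))/12)*sin(2^(1/3)*c*(-2^(1/3)*sqrt(3)*(sqrt(3)*sqrt(243 - 4*sqrt(3)) + 27)^(1/3) + 6/(sqrt(3)*sqrt(243 - 4*sqrt(3)) + 27)^(1/3))/12) + C3*exp(2^(1/3)*c*(2*sqrt(3)/(sqrt(3)*sqrt(243 - 4*sqrt(3)) + 27)^(1/3) + 2^(1/3)*(sqrt(3)*sqrt(243 - 4*sqrt(3)) + 27)^(1/3))/12)*cos(2^(1/3)*c*(-2^(1/3)*sqrt(3)*(sqrt(3)*sqrt(243 - 4*sqrt(3)) + 27)^(1/3) + 6/(sqrt(3)*sqrt(243 - 4*sqrt(3)) + 27)^(1/3))/12) + C4*exp(-2^(1/3)*c*(2*sqrt(3)/(sqrt(3)*sqrt(243 - 4*sqrt(3)) + 27)^(1/3) + 2^(1/3)*(sqrt(3)*sqrt(243 - 4*sqrt(3)) + 27)^(1/3))/6) + c/3


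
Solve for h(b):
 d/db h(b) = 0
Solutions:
 h(b) = C1


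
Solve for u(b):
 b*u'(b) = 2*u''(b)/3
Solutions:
 u(b) = C1 + C2*erfi(sqrt(3)*b/2)


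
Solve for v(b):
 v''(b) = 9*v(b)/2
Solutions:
 v(b) = C1*exp(-3*sqrt(2)*b/2) + C2*exp(3*sqrt(2)*b/2)


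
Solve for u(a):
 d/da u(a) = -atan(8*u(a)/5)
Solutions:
 Integral(1/atan(8*_y/5), (_y, u(a))) = C1 - a


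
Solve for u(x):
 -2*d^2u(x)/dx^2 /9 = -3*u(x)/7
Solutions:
 u(x) = C1*exp(-3*sqrt(42)*x/14) + C2*exp(3*sqrt(42)*x/14)


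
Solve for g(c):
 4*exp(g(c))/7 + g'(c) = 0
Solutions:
 g(c) = log(1/(C1 + 4*c)) + log(7)


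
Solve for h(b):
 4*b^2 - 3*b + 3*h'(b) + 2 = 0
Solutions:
 h(b) = C1 - 4*b^3/9 + b^2/2 - 2*b/3


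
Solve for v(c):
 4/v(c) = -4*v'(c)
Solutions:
 v(c) = -sqrt(C1 - 2*c)
 v(c) = sqrt(C1 - 2*c)


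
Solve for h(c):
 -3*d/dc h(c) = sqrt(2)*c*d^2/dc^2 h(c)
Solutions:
 h(c) = C1 + C2*c^(1 - 3*sqrt(2)/2)


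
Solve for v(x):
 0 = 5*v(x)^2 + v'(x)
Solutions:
 v(x) = 1/(C1 + 5*x)


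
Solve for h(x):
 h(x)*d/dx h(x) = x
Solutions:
 h(x) = -sqrt(C1 + x^2)
 h(x) = sqrt(C1 + x^2)


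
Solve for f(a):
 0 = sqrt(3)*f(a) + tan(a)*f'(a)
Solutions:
 f(a) = C1/sin(a)^(sqrt(3))


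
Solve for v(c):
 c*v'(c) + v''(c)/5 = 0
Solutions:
 v(c) = C1 + C2*erf(sqrt(10)*c/2)


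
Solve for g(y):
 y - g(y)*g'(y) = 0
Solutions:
 g(y) = -sqrt(C1 + y^2)
 g(y) = sqrt(C1 + y^2)


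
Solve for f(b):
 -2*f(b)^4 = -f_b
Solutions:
 f(b) = (-1/(C1 + 6*b))^(1/3)
 f(b) = (-1/(C1 + 2*b))^(1/3)*(-3^(2/3) - 3*3^(1/6)*I)/6
 f(b) = (-1/(C1 + 2*b))^(1/3)*(-3^(2/3) + 3*3^(1/6)*I)/6


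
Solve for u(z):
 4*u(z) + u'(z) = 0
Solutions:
 u(z) = C1*exp(-4*z)


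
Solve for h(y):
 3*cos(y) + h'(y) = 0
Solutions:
 h(y) = C1 - 3*sin(y)


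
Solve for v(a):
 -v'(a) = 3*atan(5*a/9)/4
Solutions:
 v(a) = C1 - 3*a*atan(5*a/9)/4 + 27*log(25*a^2 + 81)/40


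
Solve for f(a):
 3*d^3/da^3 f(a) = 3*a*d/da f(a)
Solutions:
 f(a) = C1 + Integral(C2*airyai(a) + C3*airybi(a), a)


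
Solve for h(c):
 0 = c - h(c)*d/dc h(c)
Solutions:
 h(c) = -sqrt(C1 + c^2)
 h(c) = sqrt(C1 + c^2)


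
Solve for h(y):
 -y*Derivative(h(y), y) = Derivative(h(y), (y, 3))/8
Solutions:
 h(y) = C1 + Integral(C2*airyai(-2*y) + C3*airybi(-2*y), y)


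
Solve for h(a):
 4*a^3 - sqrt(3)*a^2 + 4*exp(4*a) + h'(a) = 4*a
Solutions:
 h(a) = C1 - a^4 + sqrt(3)*a^3/3 + 2*a^2 - exp(4*a)


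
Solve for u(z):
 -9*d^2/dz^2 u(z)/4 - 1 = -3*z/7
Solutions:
 u(z) = C1 + C2*z + 2*z^3/63 - 2*z^2/9


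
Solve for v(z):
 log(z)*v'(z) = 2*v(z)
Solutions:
 v(z) = C1*exp(2*li(z))


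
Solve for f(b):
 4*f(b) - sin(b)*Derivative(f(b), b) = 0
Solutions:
 f(b) = C1*(cos(b)^2 - 2*cos(b) + 1)/(cos(b)^2 + 2*cos(b) + 1)


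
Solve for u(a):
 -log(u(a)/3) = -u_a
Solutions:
 Integral(1/(-log(_y) + log(3)), (_y, u(a))) = C1 - a


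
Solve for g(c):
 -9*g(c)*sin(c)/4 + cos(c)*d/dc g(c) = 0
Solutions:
 g(c) = C1/cos(c)^(9/4)


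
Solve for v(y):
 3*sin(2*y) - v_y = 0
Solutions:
 v(y) = C1 - 3*cos(2*y)/2


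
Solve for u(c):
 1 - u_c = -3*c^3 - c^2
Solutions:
 u(c) = C1 + 3*c^4/4 + c^3/3 + c


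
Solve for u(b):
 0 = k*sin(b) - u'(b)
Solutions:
 u(b) = C1 - k*cos(b)


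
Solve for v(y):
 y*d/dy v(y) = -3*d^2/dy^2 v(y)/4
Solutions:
 v(y) = C1 + C2*erf(sqrt(6)*y/3)


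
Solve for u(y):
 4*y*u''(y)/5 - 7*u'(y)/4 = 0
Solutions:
 u(y) = C1 + C2*y^(51/16)


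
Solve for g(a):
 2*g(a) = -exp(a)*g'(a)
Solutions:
 g(a) = C1*exp(2*exp(-a))


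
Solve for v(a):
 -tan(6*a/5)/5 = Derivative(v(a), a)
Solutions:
 v(a) = C1 + log(cos(6*a/5))/6


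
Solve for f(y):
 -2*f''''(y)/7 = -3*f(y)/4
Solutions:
 f(y) = C1*exp(-42^(1/4)*y/2) + C2*exp(42^(1/4)*y/2) + C3*sin(42^(1/4)*y/2) + C4*cos(42^(1/4)*y/2)


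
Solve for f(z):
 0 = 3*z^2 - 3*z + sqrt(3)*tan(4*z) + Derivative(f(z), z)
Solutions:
 f(z) = C1 - z^3 + 3*z^2/2 + sqrt(3)*log(cos(4*z))/4


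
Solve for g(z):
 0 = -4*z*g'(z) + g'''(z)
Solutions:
 g(z) = C1 + Integral(C2*airyai(2^(2/3)*z) + C3*airybi(2^(2/3)*z), z)


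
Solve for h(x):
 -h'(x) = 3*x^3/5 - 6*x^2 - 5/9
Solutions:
 h(x) = C1 - 3*x^4/20 + 2*x^3 + 5*x/9


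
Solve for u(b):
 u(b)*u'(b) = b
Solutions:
 u(b) = -sqrt(C1 + b^2)
 u(b) = sqrt(C1 + b^2)


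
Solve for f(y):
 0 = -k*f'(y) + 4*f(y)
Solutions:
 f(y) = C1*exp(4*y/k)


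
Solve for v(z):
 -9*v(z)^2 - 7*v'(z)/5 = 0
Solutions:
 v(z) = 7/(C1 + 45*z)


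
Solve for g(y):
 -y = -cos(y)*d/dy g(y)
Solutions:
 g(y) = C1 + Integral(y/cos(y), y)


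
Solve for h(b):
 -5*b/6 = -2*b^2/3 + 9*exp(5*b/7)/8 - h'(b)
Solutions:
 h(b) = C1 - 2*b^3/9 + 5*b^2/12 + 63*exp(5*b/7)/40


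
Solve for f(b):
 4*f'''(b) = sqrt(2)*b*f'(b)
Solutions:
 f(b) = C1 + Integral(C2*airyai(sqrt(2)*b/2) + C3*airybi(sqrt(2)*b/2), b)


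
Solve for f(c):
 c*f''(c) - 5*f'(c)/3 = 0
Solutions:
 f(c) = C1 + C2*c^(8/3)


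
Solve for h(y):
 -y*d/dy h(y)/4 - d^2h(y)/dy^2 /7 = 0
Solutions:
 h(y) = C1 + C2*erf(sqrt(14)*y/4)


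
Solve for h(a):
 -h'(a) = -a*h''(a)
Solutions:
 h(a) = C1 + C2*a^2


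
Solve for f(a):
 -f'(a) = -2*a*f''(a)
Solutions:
 f(a) = C1 + C2*a^(3/2)


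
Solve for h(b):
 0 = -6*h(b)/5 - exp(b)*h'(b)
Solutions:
 h(b) = C1*exp(6*exp(-b)/5)


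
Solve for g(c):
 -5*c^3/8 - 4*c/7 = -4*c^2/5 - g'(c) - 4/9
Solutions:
 g(c) = C1 + 5*c^4/32 - 4*c^3/15 + 2*c^2/7 - 4*c/9


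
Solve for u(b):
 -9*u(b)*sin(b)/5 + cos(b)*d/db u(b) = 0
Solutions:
 u(b) = C1/cos(b)^(9/5)


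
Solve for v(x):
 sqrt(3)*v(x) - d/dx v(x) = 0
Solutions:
 v(x) = C1*exp(sqrt(3)*x)


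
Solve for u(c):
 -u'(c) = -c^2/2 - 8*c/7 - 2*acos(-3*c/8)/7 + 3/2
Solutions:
 u(c) = C1 + c^3/6 + 4*c^2/7 + 2*c*acos(-3*c/8)/7 - 3*c/2 + 2*sqrt(64 - 9*c^2)/21


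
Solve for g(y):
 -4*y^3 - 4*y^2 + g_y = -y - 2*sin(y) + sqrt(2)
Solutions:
 g(y) = C1 + y^4 + 4*y^3/3 - y^2/2 + sqrt(2)*y + 2*cos(y)


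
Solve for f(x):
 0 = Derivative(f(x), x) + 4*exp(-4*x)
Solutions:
 f(x) = C1 + exp(-4*x)


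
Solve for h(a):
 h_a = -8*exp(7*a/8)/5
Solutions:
 h(a) = C1 - 64*exp(7*a/8)/35


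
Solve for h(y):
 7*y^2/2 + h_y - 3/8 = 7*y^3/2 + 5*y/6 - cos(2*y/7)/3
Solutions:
 h(y) = C1 + 7*y^4/8 - 7*y^3/6 + 5*y^2/12 + 3*y/8 - 7*sin(2*y/7)/6


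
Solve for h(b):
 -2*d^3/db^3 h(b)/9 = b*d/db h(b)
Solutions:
 h(b) = C1 + Integral(C2*airyai(-6^(2/3)*b/2) + C3*airybi(-6^(2/3)*b/2), b)


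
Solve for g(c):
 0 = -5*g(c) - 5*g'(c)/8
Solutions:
 g(c) = C1*exp(-8*c)


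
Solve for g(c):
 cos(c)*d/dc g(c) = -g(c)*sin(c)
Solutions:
 g(c) = C1*cos(c)


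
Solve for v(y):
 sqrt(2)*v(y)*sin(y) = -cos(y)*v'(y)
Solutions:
 v(y) = C1*cos(y)^(sqrt(2))


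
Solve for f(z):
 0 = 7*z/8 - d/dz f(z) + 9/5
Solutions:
 f(z) = C1 + 7*z^2/16 + 9*z/5


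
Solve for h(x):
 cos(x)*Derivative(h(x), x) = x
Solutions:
 h(x) = C1 + Integral(x/cos(x), x)


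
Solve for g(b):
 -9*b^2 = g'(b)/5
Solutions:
 g(b) = C1 - 15*b^3


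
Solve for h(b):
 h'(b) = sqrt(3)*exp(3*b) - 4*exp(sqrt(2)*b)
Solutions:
 h(b) = C1 + sqrt(3)*exp(3*b)/3 - 2*sqrt(2)*exp(sqrt(2)*b)


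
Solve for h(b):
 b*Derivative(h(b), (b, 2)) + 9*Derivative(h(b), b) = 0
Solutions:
 h(b) = C1 + C2/b^8


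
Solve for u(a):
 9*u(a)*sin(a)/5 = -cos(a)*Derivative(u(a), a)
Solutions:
 u(a) = C1*cos(a)^(9/5)


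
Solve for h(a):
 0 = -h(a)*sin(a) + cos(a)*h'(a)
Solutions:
 h(a) = C1/cos(a)


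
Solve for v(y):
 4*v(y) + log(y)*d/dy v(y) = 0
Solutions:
 v(y) = C1*exp(-4*li(y))


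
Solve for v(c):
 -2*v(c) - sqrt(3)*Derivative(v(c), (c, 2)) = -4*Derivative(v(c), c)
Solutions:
 v(c) = C1*exp(c*(-sqrt(6)*sqrt(2 - sqrt(3)) + 2*sqrt(3))/3) + C2*exp(c*(sqrt(6)*sqrt(2 - sqrt(3)) + 2*sqrt(3))/3)


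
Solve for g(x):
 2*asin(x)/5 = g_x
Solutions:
 g(x) = C1 + 2*x*asin(x)/5 + 2*sqrt(1 - x^2)/5


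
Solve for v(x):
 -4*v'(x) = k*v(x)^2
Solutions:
 v(x) = 4/(C1 + k*x)


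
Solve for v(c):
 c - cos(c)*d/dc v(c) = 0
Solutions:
 v(c) = C1 + Integral(c/cos(c), c)


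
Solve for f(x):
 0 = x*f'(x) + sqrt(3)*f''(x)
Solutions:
 f(x) = C1 + C2*erf(sqrt(2)*3^(3/4)*x/6)


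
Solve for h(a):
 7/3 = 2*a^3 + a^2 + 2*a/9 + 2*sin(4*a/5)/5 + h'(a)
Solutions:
 h(a) = C1 - a^4/2 - a^3/3 - a^2/9 + 7*a/3 + cos(4*a/5)/2


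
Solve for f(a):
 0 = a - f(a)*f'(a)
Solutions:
 f(a) = -sqrt(C1 + a^2)
 f(a) = sqrt(C1 + a^2)


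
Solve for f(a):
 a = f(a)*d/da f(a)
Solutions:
 f(a) = -sqrt(C1 + a^2)
 f(a) = sqrt(C1 + a^2)


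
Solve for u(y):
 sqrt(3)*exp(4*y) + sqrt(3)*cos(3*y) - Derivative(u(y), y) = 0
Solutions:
 u(y) = C1 + sqrt(3)*exp(4*y)/4 + sqrt(3)*sin(3*y)/3


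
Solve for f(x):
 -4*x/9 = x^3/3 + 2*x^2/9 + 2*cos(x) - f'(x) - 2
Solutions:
 f(x) = C1 + x^4/12 + 2*x^3/27 + 2*x^2/9 - 2*x + 2*sin(x)


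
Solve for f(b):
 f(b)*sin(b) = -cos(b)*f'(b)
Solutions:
 f(b) = C1*cos(b)


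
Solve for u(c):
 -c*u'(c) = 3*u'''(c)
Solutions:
 u(c) = C1 + Integral(C2*airyai(-3^(2/3)*c/3) + C3*airybi(-3^(2/3)*c/3), c)


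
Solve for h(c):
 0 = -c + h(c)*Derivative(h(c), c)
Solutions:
 h(c) = -sqrt(C1 + c^2)
 h(c) = sqrt(C1 + c^2)


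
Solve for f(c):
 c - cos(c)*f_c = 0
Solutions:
 f(c) = C1 + Integral(c/cos(c), c)


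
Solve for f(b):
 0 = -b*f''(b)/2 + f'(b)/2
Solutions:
 f(b) = C1 + C2*b^2


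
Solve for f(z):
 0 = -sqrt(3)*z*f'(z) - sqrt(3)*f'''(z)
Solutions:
 f(z) = C1 + Integral(C2*airyai(-z) + C3*airybi(-z), z)


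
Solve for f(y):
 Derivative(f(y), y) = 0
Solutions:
 f(y) = C1


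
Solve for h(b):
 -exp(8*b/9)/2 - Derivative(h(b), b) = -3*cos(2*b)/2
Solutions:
 h(b) = C1 - 9*exp(8*b/9)/16 + 3*sin(2*b)/4


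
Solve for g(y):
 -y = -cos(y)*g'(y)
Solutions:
 g(y) = C1 + Integral(y/cos(y), y)


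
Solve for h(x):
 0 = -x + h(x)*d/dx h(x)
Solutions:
 h(x) = -sqrt(C1 + x^2)
 h(x) = sqrt(C1 + x^2)


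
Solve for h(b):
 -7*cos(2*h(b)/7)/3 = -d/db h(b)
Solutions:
 -7*b/3 - 7*log(sin(2*h(b)/7) - 1)/4 + 7*log(sin(2*h(b)/7) + 1)/4 = C1


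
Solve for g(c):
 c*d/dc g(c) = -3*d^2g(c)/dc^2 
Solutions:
 g(c) = C1 + C2*erf(sqrt(6)*c/6)


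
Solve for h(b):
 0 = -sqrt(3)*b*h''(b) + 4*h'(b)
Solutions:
 h(b) = C1 + C2*b^(1 + 4*sqrt(3)/3)


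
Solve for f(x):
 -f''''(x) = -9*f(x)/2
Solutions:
 f(x) = C1*exp(-2^(3/4)*sqrt(3)*x/2) + C2*exp(2^(3/4)*sqrt(3)*x/2) + C3*sin(2^(3/4)*sqrt(3)*x/2) + C4*cos(2^(3/4)*sqrt(3)*x/2)


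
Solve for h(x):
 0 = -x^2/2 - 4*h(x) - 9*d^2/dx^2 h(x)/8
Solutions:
 h(x) = C1*sin(4*sqrt(2)*x/3) + C2*cos(4*sqrt(2)*x/3) - x^2/8 + 9/128


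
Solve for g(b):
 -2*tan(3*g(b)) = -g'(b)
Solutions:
 g(b) = -asin(C1*exp(6*b))/3 + pi/3
 g(b) = asin(C1*exp(6*b))/3


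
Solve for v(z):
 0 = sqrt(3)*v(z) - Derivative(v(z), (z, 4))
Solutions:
 v(z) = C1*exp(-3^(1/8)*z) + C2*exp(3^(1/8)*z) + C3*sin(3^(1/8)*z) + C4*cos(3^(1/8)*z)


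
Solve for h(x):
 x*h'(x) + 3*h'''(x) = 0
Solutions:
 h(x) = C1 + Integral(C2*airyai(-3^(2/3)*x/3) + C3*airybi(-3^(2/3)*x/3), x)


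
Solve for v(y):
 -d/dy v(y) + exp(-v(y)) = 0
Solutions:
 v(y) = log(C1 + y)


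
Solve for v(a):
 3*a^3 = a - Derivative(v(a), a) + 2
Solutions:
 v(a) = C1 - 3*a^4/4 + a^2/2 + 2*a


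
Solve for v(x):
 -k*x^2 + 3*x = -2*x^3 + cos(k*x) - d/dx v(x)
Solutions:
 v(x) = C1 + k*x^3/3 - x^4/2 - 3*x^2/2 + sin(k*x)/k


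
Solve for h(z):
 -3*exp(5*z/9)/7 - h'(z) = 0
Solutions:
 h(z) = C1 - 27*exp(5*z/9)/35


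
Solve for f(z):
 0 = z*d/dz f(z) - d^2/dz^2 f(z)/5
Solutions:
 f(z) = C1 + C2*erfi(sqrt(10)*z/2)


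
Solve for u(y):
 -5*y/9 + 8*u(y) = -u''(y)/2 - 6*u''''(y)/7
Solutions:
 u(y) = 5*y/72 + (C1*sin(sqrt(2)*3^(3/4)*7^(1/4)*y*cos(atan(sqrt(5327)/7)/2)/3) + C2*cos(sqrt(2)*3^(3/4)*7^(1/4)*y*cos(atan(sqrt(5327)/7)/2)/3))*exp(-sqrt(2)*3^(3/4)*7^(1/4)*y*sin(atan(sqrt(5327)/7)/2)/3) + (C3*sin(sqrt(2)*3^(3/4)*7^(1/4)*y*cos(atan(sqrt(5327)/7)/2)/3) + C4*cos(sqrt(2)*3^(3/4)*7^(1/4)*y*cos(atan(sqrt(5327)/7)/2)/3))*exp(sqrt(2)*3^(3/4)*7^(1/4)*y*sin(atan(sqrt(5327)/7)/2)/3)


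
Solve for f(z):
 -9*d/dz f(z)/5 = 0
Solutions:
 f(z) = C1


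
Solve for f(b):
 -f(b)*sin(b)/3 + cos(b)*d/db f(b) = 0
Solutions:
 f(b) = C1/cos(b)^(1/3)


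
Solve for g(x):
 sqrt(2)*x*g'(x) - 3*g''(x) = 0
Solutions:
 g(x) = C1 + C2*erfi(2^(3/4)*sqrt(3)*x/6)


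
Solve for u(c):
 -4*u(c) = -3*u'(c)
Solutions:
 u(c) = C1*exp(4*c/3)


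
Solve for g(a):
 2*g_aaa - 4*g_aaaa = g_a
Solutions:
 g(a) = C1 + C4*exp(-a/2) + (C2*sin(a/2) + C3*cos(a/2))*exp(a/2)


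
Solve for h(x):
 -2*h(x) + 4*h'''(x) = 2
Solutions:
 h(x) = C3*exp(2^(2/3)*x/2) + (C1*sin(2^(2/3)*sqrt(3)*x/4) + C2*cos(2^(2/3)*sqrt(3)*x/4))*exp(-2^(2/3)*x/4) - 1


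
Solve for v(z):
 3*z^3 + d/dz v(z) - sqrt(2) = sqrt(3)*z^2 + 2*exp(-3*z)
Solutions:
 v(z) = C1 - 3*z^4/4 + sqrt(3)*z^3/3 + sqrt(2)*z - 2*exp(-3*z)/3


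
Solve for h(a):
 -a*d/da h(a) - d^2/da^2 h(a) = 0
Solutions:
 h(a) = C1 + C2*erf(sqrt(2)*a/2)


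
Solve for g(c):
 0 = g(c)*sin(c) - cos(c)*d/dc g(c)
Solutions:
 g(c) = C1/cos(c)


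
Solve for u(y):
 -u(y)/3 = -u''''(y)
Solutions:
 u(y) = C1*exp(-3^(3/4)*y/3) + C2*exp(3^(3/4)*y/3) + C3*sin(3^(3/4)*y/3) + C4*cos(3^(3/4)*y/3)


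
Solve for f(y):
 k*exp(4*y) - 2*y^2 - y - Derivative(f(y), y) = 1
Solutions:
 f(y) = C1 + k*exp(4*y)/4 - 2*y^3/3 - y^2/2 - y


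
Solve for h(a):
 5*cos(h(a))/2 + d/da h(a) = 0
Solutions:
 h(a) = pi - asin((C1 + exp(5*a))/(C1 - exp(5*a)))
 h(a) = asin((C1 + exp(5*a))/(C1 - exp(5*a)))


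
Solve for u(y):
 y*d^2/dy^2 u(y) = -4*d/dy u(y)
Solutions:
 u(y) = C1 + C2/y^3


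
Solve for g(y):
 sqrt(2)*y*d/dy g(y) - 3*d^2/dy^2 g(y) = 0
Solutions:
 g(y) = C1 + C2*erfi(2^(3/4)*sqrt(3)*y/6)


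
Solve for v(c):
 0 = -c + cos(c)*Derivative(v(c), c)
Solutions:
 v(c) = C1 + Integral(c/cos(c), c)


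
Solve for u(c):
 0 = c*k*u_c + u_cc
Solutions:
 u(c) = Piecewise((-sqrt(2)*sqrt(pi)*C1*erf(sqrt(2)*c*sqrt(k)/2)/(2*sqrt(k)) - C2, (k > 0) | (k < 0)), (-C1*c - C2, True))


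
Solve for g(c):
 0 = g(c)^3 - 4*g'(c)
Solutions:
 g(c) = -sqrt(2)*sqrt(-1/(C1 + c))
 g(c) = sqrt(2)*sqrt(-1/(C1 + c))


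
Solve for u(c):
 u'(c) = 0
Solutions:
 u(c) = C1


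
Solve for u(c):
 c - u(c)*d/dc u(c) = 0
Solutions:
 u(c) = -sqrt(C1 + c^2)
 u(c) = sqrt(C1 + c^2)


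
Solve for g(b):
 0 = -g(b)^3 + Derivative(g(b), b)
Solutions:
 g(b) = -sqrt(2)*sqrt(-1/(C1 + b))/2
 g(b) = sqrt(2)*sqrt(-1/(C1 + b))/2


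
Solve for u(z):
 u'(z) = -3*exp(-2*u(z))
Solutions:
 u(z) = log(-sqrt(C1 - 6*z))
 u(z) = log(C1 - 6*z)/2


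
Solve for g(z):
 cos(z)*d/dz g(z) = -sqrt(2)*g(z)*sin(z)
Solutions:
 g(z) = C1*cos(z)^(sqrt(2))


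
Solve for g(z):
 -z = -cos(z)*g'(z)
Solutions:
 g(z) = C1 + Integral(z/cos(z), z)


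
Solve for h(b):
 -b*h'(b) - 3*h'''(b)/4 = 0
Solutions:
 h(b) = C1 + Integral(C2*airyai(-6^(2/3)*b/3) + C3*airybi(-6^(2/3)*b/3), b)


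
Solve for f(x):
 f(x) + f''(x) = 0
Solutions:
 f(x) = C1*sin(x) + C2*cos(x)


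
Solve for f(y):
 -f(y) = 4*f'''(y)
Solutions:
 f(y) = C3*exp(-2^(1/3)*y/2) + (C1*sin(2^(1/3)*sqrt(3)*y/4) + C2*cos(2^(1/3)*sqrt(3)*y/4))*exp(2^(1/3)*y/4)


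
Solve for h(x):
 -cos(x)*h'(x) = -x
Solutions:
 h(x) = C1 + Integral(x/cos(x), x)


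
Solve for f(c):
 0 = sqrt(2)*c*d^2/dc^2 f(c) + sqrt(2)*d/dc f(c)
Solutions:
 f(c) = C1 + C2*log(c)


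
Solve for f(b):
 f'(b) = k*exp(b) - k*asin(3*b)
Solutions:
 f(b) = C1 - k*(b*asin(3*b) + sqrt(1 - 9*b^2)/3 - exp(b))


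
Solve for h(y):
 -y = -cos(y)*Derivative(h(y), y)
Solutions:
 h(y) = C1 + Integral(y/cos(y), y)


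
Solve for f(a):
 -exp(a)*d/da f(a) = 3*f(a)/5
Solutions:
 f(a) = C1*exp(3*exp(-a)/5)


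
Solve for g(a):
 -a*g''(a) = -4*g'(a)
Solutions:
 g(a) = C1 + C2*a^5


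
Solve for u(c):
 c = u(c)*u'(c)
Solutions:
 u(c) = -sqrt(C1 + c^2)
 u(c) = sqrt(C1 + c^2)


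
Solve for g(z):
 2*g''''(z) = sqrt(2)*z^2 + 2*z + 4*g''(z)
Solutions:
 g(z) = C1 + C2*z + C3*exp(-sqrt(2)*z) + C4*exp(sqrt(2)*z) - sqrt(2)*z^4/48 - z^3/12 - sqrt(2)*z^2/8


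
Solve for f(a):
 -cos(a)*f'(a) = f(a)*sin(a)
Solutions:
 f(a) = C1*cos(a)


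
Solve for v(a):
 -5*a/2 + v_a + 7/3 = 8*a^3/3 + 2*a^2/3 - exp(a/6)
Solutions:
 v(a) = C1 + 2*a^4/3 + 2*a^3/9 + 5*a^2/4 - 7*a/3 - 6*exp(a/6)


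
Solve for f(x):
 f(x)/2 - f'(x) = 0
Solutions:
 f(x) = C1*exp(x/2)


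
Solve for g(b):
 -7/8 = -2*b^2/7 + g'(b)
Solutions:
 g(b) = C1 + 2*b^3/21 - 7*b/8


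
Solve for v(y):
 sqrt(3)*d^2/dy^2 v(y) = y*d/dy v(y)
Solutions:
 v(y) = C1 + C2*erfi(sqrt(2)*3^(3/4)*y/6)


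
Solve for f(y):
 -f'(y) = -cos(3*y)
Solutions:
 f(y) = C1 + sin(3*y)/3


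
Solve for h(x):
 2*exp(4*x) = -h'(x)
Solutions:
 h(x) = C1 - exp(4*x)/2


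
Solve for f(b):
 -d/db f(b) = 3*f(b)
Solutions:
 f(b) = C1*exp(-3*b)


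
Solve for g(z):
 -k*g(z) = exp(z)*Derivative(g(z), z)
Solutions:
 g(z) = C1*exp(k*exp(-z))


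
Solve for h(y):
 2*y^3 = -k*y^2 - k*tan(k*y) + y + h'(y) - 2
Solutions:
 h(y) = C1 + k*y^3/3 + k*Piecewise((-log(cos(k*y))/k, Ne(k, 0)), (0, True)) + y^4/2 - y^2/2 + 2*y


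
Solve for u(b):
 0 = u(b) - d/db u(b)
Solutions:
 u(b) = C1*exp(b)


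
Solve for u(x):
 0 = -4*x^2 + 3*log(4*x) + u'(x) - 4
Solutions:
 u(x) = C1 + 4*x^3/3 - 3*x*log(x) - x*log(64) + 7*x


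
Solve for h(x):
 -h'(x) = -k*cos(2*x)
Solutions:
 h(x) = C1 + k*sin(2*x)/2


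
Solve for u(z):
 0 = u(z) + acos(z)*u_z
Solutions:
 u(z) = C1*exp(-Integral(1/acos(z), z))


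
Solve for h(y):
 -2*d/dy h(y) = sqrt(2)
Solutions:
 h(y) = C1 - sqrt(2)*y/2


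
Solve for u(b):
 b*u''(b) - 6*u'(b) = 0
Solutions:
 u(b) = C1 + C2*b^7


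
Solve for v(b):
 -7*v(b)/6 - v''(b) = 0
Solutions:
 v(b) = C1*sin(sqrt(42)*b/6) + C2*cos(sqrt(42)*b/6)


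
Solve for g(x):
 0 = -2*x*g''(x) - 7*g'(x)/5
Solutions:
 g(x) = C1 + C2*x^(3/10)


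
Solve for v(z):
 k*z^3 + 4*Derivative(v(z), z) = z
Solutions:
 v(z) = C1 - k*z^4/16 + z^2/8


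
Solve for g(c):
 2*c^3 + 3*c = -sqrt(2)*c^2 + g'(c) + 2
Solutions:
 g(c) = C1 + c^4/2 + sqrt(2)*c^3/3 + 3*c^2/2 - 2*c


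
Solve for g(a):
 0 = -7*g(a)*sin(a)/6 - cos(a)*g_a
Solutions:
 g(a) = C1*cos(a)^(7/6)


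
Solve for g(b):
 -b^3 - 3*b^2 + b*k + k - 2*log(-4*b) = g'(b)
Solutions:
 g(b) = C1 - b^4/4 - b^3 + b^2*k/2 + b*(k - 4*log(2) + 2) - 2*b*log(-b)


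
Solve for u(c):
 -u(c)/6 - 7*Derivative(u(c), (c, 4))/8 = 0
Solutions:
 u(c) = (C1*sin(21^(3/4)*c/21) + C2*cos(21^(3/4)*c/21))*exp(-21^(3/4)*c/21) + (C3*sin(21^(3/4)*c/21) + C4*cos(21^(3/4)*c/21))*exp(21^(3/4)*c/21)


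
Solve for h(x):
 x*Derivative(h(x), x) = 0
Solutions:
 h(x) = C1


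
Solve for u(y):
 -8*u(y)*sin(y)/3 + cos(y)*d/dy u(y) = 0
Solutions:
 u(y) = C1/cos(y)^(8/3)


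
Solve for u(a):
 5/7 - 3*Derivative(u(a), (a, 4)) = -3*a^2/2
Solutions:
 u(a) = C1 + C2*a + C3*a^2 + C4*a^3 + a^6/720 + 5*a^4/504


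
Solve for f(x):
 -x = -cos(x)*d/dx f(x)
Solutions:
 f(x) = C1 + Integral(x/cos(x), x)


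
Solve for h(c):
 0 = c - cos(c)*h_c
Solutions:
 h(c) = C1 + Integral(c/cos(c), c)


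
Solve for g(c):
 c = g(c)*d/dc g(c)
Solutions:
 g(c) = -sqrt(C1 + c^2)
 g(c) = sqrt(C1 + c^2)


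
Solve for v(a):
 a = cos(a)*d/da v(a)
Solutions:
 v(a) = C1 + Integral(a/cos(a), a)


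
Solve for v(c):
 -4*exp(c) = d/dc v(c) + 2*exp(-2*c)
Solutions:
 v(c) = C1 - 4*exp(c) + exp(-2*c)


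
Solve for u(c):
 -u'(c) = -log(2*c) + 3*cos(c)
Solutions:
 u(c) = C1 + c*log(c) - c + c*log(2) - 3*sin(c)


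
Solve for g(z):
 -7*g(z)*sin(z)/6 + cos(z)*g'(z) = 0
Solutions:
 g(z) = C1/cos(z)^(7/6)


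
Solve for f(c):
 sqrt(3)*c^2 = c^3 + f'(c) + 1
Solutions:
 f(c) = C1 - c^4/4 + sqrt(3)*c^3/3 - c


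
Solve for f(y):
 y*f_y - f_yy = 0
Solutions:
 f(y) = C1 + C2*erfi(sqrt(2)*y/2)


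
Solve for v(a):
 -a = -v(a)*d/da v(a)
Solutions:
 v(a) = -sqrt(C1 + a^2)
 v(a) = sqrt(C1 + a^2)


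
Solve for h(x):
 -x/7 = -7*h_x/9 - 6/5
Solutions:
 h(x) = C1 + 9*x^2/98 - 54*x/35


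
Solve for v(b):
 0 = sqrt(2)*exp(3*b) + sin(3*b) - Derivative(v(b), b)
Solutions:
 v(b) = C1 + sqrt(2)*exp(3*b)/3 - cos(3*b)/3


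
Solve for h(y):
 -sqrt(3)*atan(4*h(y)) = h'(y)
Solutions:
 Integral(1/atan(4*_y), (_y, h(y))) = C1 - sqrt(3)*y


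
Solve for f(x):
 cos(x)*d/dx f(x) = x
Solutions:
 f(x) = C1 + Integral(x/cos(x), x)


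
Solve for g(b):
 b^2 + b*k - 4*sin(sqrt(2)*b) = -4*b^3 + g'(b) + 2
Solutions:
 g(b) = C1 + b^4 + b^3/3 + b^2*k/2 - 2*b + 2*sqrt(2)*cos(sqrt(2)*b)


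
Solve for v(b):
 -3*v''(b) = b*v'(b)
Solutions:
 v(b) = C1 + C2*erf(sqrt(6)*b/6)


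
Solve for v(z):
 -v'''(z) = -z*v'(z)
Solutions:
 v(z) = C1 + Integral(C2*airyai(z) + C3*airybi(z), z)


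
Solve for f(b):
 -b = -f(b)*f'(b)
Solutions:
 f(b) = -sqrt(C1 + b^2)
 f(b) = sqrt(C1 + b^2)


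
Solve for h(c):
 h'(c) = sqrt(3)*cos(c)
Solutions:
 h(c) = C1 + sqrt(3)*sin(c)


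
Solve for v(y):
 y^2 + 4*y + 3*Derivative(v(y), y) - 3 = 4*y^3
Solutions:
 v(y) = C1 + y^4/3 - y^3/9 - 2*y^2/3 + y


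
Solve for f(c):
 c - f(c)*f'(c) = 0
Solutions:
 f(c) = -sqrt(C1 + c^2)
 f(c) = sqrt(C1 + c^2)


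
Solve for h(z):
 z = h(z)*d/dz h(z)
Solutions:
 h(z) = -sqrt(C1 + z^2)
 h(z) = sqrt(C1 + z^2)


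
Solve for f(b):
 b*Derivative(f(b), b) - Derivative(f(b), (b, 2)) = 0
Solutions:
 f(b) = C1 + C2*erfi(sqrt(2)*b/2)


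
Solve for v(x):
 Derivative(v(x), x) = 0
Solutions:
 v(x) = C1


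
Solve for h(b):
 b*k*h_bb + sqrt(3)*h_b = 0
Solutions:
 h(b) = C1 + b^(((re(k) - sqrt(3))*re(k) + im(k)^2)/(re(k)^2 + im(k)^2))*(C2*sin(sqrt(3)*log(b)*Abs(im(k))/(re(k)^2 + im(k)^2)) + C3*cos(sqrt(3)*log(b)*im(k)/(re(k)^2 + im(k)^2)))


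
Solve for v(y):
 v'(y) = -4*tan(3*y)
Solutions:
 v(y) = C1 + 4*log(cos(3*y))/3


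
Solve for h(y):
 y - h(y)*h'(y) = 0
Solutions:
 h(y) = -sqrt(C1 + y^2)
 h(y) = sqrt(C1 + y^2)


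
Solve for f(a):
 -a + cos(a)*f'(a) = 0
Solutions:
 f(a) = C1 + Integral(a/cos(a), a)


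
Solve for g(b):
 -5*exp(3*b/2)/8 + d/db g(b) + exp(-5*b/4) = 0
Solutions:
 g(b) = C1 + 5*exp(3*b/2)/12 + 4*exp(-5*b/4)/5


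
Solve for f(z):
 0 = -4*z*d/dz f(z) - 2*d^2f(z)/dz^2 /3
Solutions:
 f(z) = C1 + C2*erf(sqrt(3)*z)


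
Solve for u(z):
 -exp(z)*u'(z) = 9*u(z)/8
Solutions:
 u(z) = C1*exp(9*exp(-z)/8)


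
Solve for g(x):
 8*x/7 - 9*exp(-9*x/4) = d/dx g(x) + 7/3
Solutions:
 g(x) = C1 + 4*x^2/7 - 7*x/3 + 4*exp(-9*x/4)


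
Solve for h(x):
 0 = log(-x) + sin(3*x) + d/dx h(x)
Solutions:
 h(x) = C1 - x*log(-x) + x + cos(3*x)/3


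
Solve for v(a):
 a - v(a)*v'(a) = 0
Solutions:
 v(a) = -sqrt(C1 + a^2)
 v(a) = sqrt(C1 + a^2)


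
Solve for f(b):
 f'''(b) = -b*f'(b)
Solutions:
 f(b) = C1 + Integral(C2*airyai(-b) + C3*airybi(-b), b)


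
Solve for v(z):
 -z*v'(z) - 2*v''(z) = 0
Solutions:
 v(z) = C1 + C2*erf(z/2)


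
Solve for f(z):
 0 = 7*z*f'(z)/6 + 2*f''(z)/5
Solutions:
 f(z) = C1 + C2*erf(sqrt(210)*z/12)


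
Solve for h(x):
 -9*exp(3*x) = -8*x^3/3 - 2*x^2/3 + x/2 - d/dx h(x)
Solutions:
 h(x) = C1 - 2*x^4/3 - 2*x^3/9 + x^2/4 + 3*exp(3*x)


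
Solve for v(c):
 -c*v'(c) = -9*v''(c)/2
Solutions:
 v(c) = C1 + C2*erfi(c/3)


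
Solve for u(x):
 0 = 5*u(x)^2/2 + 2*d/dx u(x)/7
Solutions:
 u(x) = 4/(C1 + 35*x)


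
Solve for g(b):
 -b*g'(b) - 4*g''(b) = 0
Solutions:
 g(b) = C1 + C2*erf(sqrt(2)*b/4)


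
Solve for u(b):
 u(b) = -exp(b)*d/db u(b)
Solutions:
 u(b) = C1*exp(exp(-b))


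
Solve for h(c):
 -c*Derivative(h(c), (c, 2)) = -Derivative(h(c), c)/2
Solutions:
 h(c) = C1 + C2*c^(3/2)


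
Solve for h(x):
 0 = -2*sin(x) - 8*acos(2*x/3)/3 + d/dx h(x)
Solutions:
 h(x) = C1 + 8*x*acos(2*x/3)/3 - 4*sqrt(9 - 4*x^2)/3 - 2*cos(x)


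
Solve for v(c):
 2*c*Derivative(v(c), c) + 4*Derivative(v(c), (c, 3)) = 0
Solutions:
 v(c) = C1 + Integral(C2*airyai(-2^(2/3)*c/2) + C3*airybi(-2^(2/3)*c/2), c)


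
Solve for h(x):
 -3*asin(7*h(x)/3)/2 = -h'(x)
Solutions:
 Integral(1/asin(7*_y/3), (_y, h(x))) = C1 + 3*x/2


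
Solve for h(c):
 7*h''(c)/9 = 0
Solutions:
 h(c) = C1 + C2*c


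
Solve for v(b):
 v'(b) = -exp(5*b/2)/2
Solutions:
 v(b) = C1 - exp(5*b/2)/5


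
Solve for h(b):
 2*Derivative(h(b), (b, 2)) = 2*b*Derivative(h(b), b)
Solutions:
 h(b) = C1 + C2*erfi(sqrt(2)*b/2)


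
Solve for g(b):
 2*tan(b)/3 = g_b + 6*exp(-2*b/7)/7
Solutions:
 g(b) = C1 + log(tan(b)^2 + 1)/3 + 3*exp(-2*b/7)


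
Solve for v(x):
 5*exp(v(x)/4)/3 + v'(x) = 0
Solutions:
 v(x) = 4*log(1/(C1 + 5*x)) + 4*log(12)


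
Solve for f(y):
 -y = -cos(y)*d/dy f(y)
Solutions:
 f(y) = C1 + Integral(y/cos(y), y)


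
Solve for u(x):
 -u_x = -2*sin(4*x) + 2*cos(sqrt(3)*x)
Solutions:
 u(x) = C1 - 2*sqrt(3)*sin(sqrt(3)*x)/3 - cos(4*x)/2


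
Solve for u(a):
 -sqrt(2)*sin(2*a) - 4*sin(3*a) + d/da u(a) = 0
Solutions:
 u(a) = C1 - sqrt(2)*cos(2*a)/2 - 4*cos(3*a)/3


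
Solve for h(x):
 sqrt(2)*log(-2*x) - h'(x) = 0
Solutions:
 h(x) = C1 + sqrt(2)*x*log(-x) + sqrt(2)*x*(-1 + log(2))


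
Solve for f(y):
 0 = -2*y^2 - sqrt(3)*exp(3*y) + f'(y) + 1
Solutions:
 f(y) = C1 + 2*y^3/3 - y + sqrt(3)*exp(3*y)/3


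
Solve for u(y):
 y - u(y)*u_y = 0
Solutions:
 u(y) = -sqrt(C1 + y^2)
 u(y) = sqrt(C1 + y^2)


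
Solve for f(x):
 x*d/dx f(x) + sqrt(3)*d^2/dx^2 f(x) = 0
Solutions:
 f(x) = C1 + C2*erf(sqrt(2)*3^(3/4)*x/6)


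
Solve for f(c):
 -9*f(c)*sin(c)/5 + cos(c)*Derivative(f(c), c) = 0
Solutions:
 f(c) = C1/cos(c)^(9/5)


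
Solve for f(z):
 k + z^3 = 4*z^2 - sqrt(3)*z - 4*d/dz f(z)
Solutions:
 f(z) = C1 - k*z/4 - z^4/16 + z^3/3 - sqrt(3)*z^2/8


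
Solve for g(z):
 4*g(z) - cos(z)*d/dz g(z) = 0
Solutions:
 g(z) = C1*(sin(z)^2 + 2*sin(z) + 1)/(sin(z)^2 - 2*sin(z) + 1)


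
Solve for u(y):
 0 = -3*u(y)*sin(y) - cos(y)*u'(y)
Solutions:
 u(y) = C1*cos(y)^3


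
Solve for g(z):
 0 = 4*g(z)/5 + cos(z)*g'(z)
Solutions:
 g(z) = C1*(sin(z) - 1)^(2/5)/(sin(z) + 1)^(2/5)


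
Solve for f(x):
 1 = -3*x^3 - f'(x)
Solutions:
 f(x) = C1 - 3*x^4/4 - x


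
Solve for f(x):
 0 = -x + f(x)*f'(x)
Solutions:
 f(x) = -sqrt(C1 + x^2)
 f(x) = sqrt(C1 + x^2)


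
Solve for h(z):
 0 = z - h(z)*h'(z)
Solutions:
 h(z) = -sqrt(C1 + z^2)
 h(z) = sqrt(C1 + z^2)


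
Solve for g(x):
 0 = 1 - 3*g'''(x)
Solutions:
 g(x) = C1 + C2*x + C3*x^2 + x^3/18


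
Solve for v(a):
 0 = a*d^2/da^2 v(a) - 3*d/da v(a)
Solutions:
 v(a) = C1 + C2*a^4


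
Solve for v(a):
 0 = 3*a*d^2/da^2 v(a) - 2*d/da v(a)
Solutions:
 v(a) = C1 + C2*a^(5/3)


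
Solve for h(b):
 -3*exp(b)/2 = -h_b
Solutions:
 h(b) = C1 + 3*exp(b)/2


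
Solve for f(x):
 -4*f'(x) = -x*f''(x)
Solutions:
 f(x) = C1 + C2*x^5


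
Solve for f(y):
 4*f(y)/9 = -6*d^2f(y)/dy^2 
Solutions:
 f(y) = C1*sin(sqrt(6)*y/9) + C2*cos(sqrt(6)*y/9)


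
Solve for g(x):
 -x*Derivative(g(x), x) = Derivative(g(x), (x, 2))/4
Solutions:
 g(x) = C1 + C2*erf(sqrt(2)*x)


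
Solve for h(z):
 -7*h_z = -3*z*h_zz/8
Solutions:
 h(z) = C1 + C2*z^(59/3)


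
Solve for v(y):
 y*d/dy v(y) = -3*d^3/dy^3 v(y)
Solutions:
 v(y) = C1 + Integral(C2*airyai(-3^(2/3)*y/3) + C3*airybi(-3^(2/3)*y/3), y)


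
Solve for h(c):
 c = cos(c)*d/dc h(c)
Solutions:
 h(c) = C1 + Integral(c/cos(c), c)


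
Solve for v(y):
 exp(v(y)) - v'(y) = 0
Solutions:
 v(y) = log(-1/(C1 + y))


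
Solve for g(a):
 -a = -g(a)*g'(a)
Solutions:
 g(a) = -sqrt(C1 + a^2)
 g(a) = sqrt(C1 + a^2)


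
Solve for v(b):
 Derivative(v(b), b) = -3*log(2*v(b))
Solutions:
 Integral(1/(log(_y) + log(2)), (_y, v(b)))/3 = C1 - b


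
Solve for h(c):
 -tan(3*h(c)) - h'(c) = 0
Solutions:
 h(c) = -asin(C1*exp(-3*c))/3 + pi/3
 h(c) = asin(C1*exp(-3*c))/3


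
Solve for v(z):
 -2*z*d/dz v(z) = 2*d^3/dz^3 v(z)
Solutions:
 v(z) = C1 + Integral(C2*airyai(-z) + C3*airybi(-z), z)


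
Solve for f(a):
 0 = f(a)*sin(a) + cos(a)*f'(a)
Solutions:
 f(a) = C1*cos(a)


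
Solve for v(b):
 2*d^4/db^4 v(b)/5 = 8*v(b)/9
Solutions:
 v(b) = C1*exp(-5^(1/4)*sqrt(6)*b/3) + C2*exp(5^(1/4)*sqrt(6)*b/3) + C3*sin(5^(1/4)*sqrt(6)*b/3) + C4*cos(5^(1/4)*sqrt(6)*b/3)


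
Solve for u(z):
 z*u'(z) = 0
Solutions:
 u(z) = C1


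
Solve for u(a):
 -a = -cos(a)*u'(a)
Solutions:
 u(a) = C1 + Integral(a/cos(a), a)


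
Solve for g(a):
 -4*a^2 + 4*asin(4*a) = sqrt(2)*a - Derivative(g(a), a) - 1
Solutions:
 g(a) = C1 + 4*a^3/3 + sqrt(2)*a^2/2 - 4*a*asin(4*a) - a - sqrt(1 - 16*a^2)


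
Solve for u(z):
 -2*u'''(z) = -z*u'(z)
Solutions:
 u(z) = C1 + Integral(C2*airyai(2^(2/3)*z/2) + C3*airybi(2^(2/3)*z/2), z)


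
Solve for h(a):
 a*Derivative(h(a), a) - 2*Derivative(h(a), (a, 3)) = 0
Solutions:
 h(a) = C1 + Integral(C2*airyai(2^(2/3)*a/2) + C3*airybi(2^(2/3)*a/2), a)


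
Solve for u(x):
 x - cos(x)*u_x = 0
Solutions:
 u(x) = C1 + Integral(x/cos(x), x)


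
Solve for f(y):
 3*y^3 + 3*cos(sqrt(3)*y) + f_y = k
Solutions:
 f(y) = C1 + k*y - 3*y^4/4 - sqrt(3)*sin(sqrt(3)*y)


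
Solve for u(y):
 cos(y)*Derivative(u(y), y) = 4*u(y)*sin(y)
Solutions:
 u(y) = C1/cos(y)^4


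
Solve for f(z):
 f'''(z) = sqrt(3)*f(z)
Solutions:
 f(z) = C3*exp(3^(1/6)*z) + (C1*sin(3^(2/3)*z/2) + C2*cos(3^(2/3)*z/2))*exp(-3^(1/6)*z/2)


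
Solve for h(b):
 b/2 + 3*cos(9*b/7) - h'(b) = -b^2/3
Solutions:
 h(b) = C1 + b^3/9 + b^2/4 + 7*sin(9*b/7)/3


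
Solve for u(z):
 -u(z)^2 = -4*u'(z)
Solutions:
 u(z) = -4/(C1 + z)


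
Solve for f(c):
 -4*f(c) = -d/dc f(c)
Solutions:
 f(c) = C1*exp(4*c)


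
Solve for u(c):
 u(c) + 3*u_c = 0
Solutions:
 u(c) = C1*exp(-c/3)


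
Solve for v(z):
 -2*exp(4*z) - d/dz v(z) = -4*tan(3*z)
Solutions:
 v(z) = C1 - exp(4*z)/2 - 4*log(cos(3*z))/3


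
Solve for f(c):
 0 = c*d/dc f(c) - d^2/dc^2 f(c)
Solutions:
 f(c) = C1 + C2*erfi(sqrt(2)*c/2)


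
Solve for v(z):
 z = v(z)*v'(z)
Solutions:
 v(z) = -sqrt(C1 + z^2)
 v(z) = sqrt(C1 + z^2)


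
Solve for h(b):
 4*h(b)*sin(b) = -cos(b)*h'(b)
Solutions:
 h(b) = C1*cos(b)^4


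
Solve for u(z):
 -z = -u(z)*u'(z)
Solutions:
 u(z) = -sqrt(C1 + z^2)
 u(z) = sqrt(C1 + z^2)


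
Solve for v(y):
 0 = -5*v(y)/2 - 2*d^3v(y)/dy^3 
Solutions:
 v(y) = C3*exp(-10^(1/3)*y/2) + (C1*sin(10^(1/3)*sqrt(3)*y/4) + C2*cos(10^(1/3)*sqrt(3)*y/4))*exp(10^(1/3)*y/4)


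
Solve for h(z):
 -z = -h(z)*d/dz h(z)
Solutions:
 h(z) = -sqrt(C1 + z^2)
 h(z) = sqrt(C1 + z^2)


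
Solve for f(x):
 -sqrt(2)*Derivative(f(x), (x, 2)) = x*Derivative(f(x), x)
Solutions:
 f(x) = C1 + C2*erf(2^(1/4)*x/2)


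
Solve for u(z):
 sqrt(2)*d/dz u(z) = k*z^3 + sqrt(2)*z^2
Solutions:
 u(z) = C1 + sqrt(2)*k*z^4/8 + z^3/3


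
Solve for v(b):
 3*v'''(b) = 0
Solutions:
 v(b) = C1 + C2*b + C3*b^2


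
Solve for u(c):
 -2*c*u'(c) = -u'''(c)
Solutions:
 u(c) = C1 + Integral(C2*airyai(2^(1/3)*c) + C3*airybi(2^(1/3)*c), c)


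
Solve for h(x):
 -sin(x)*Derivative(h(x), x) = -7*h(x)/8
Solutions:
 h(x) = C1*(cos(x) - 1)^(7/16)/(cos(x) + 1)^(7/16)


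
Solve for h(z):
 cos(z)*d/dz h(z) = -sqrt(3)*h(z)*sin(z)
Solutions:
 h(z) = C1*cos(z)^(sqrt(3))


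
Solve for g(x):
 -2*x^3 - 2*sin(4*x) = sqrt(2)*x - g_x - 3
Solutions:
 g(x) = C1 + x^4/2 + sqrt(2)*x^2/2 - 3*x - cos(4*x)/2


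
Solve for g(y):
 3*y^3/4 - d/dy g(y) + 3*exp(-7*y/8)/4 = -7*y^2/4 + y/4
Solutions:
 g(y) = C1 + 3*y^4/16 + 7*y^3/12 - y^2/8 - 6*exp(-7*y/8)/7


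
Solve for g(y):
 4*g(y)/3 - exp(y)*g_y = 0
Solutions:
 g(y) = C1*exp(-4*exp(-y)/3)


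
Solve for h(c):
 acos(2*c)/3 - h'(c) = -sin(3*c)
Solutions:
 h(c) = C1 + c*acos(2*c)/3 - sqrt(1 - 4*c^2)/6 - cos(3*c)/3


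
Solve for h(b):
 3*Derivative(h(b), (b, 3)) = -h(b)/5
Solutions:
 h(b) = C3*exp(-15^(2/3)*b/15) + (C1*sin(3^(1/6)*5^(2/3)*b/10) + C2*cos(3^(1/6)*5^(2/3)*b/10))*exp(15^(2/3)*b/30)


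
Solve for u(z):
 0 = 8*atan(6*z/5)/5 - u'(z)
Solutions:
 u(z) = C1 + 8*z*atan(6*z/5)/5 - 2*log(36*z^2 + 25)/3


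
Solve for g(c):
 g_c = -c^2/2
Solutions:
 g(c) = C1 - c^3/6


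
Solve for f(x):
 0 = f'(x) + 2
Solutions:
 f(x) = C1 - 2*x


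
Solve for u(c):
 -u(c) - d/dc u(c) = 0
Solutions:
 u(c) = C1*exp(-c)


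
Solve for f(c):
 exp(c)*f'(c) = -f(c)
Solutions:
 f(c) = C1*exp(exp(-c))


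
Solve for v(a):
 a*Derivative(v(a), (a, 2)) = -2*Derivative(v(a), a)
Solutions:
 v(a) = C1 + C2/a


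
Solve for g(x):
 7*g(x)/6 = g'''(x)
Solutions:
 g(x) = C3*exp(6^(2/3)*7^(1/3)*x/6) + (C1*sin(2^(2/3)*3^(1/6)*7^(1/3)*x/4) + C2*cos(2^(2/3)*3^(1/6)*7^(1/3)*x/4))*exp(-6^(2/3)*7^(1/3)*x/12)


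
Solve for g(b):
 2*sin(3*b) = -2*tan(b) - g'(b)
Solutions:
 g(b) = C1 + 2*log(cos(b)) + 2*cos(3*b)/3


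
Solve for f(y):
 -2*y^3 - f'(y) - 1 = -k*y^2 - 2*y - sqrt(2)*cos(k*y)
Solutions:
 f(y) = C1 + k*y^3/3 - y^4/2 + y^2 - y + sqrt(2)*sin(k*y)/k


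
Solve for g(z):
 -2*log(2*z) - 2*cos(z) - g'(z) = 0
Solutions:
 g(z) = C1 - 2*z*log(z) - 2*z*log(2) + 2*z - 2*sin(z)


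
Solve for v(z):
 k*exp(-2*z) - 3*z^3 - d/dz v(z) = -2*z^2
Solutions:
 v(z) = C1 - k*exp(-2*z)/2 - 3*z^4/4 + 2*z^3/3


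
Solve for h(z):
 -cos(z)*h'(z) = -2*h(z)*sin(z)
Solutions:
 h(z) = C1/cos(z)^2


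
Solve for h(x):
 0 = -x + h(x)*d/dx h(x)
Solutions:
 h(x) = -sqrt(C1 + x^2)
 h(x) = sqrt(C1 + x^2)


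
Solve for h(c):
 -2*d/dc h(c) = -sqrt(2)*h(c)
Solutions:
 h(c) = C1*exp(sqrt(2)*c/2)


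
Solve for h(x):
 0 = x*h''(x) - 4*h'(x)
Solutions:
 h(x) = C1 + C2*x^5


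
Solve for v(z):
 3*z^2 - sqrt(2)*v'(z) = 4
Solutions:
 v(z) = C1 + sqrt(2)*z^3/2 - 2*sqrt(2)*z


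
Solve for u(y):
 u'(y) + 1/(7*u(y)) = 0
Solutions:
 u(y) = -sqrt(C1 - 14*y)/7
 u(y) = sqrt(C1 - 14*y)/7


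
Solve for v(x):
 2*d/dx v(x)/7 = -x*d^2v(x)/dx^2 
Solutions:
 v(x) = C1 + C2*x^(5/7)


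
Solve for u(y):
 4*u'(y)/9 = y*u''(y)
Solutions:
 u(y) = C1 + C2*y^(13/9)


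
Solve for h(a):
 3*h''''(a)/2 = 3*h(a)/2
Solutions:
 h(a) = C1*exp(-a) + C2*exp(a) + C3*sin(a) + C4*cos(a)


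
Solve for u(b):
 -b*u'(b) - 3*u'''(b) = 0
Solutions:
 u(b) = C1 + Integral(C2*airyai(-3^(2/3)*b/3) + C3*airybi(-3^(2/3)*b/3), b)


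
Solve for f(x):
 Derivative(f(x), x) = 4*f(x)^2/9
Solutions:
 f(x) = -9/(C1 + 4*x)
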